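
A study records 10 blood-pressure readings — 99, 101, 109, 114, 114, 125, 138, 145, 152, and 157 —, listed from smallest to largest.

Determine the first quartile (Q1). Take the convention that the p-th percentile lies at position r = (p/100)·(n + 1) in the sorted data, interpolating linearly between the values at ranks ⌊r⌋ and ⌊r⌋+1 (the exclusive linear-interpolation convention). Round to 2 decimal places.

107.00

n = 10.
r = (25/100)·(10 + 1) = 2.75.
Rank 2 is 101 and rank 3 is 109.
Interpolate: 101 + 0.75·(109 − 101) = 101 + 0.75·8 = 107.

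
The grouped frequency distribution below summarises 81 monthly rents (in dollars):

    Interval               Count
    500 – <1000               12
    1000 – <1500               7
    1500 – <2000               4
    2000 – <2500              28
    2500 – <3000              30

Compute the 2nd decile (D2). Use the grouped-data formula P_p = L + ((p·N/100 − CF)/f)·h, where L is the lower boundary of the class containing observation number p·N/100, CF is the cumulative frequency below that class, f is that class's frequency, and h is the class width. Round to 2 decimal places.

N = 81; target position k = 20/100 · 81 = 16.2.
Cumulative frequencies: 12, 19, 23, 51, 81.
Observation 16.2 falls in the class 1000 – <1500.
L = 1000, CF = 12, f = 7, h = 500.
P20 = 1000 + ((16.2 − 12)/7)·500 = 1000 + 300 = 1300.

1300.00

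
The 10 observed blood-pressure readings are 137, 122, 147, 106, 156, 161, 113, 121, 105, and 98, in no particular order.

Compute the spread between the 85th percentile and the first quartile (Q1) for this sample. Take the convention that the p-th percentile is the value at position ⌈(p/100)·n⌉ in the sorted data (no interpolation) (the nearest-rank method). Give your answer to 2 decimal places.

50.00

Sorted: 98, 105, 106, 113, 121, 122, 137, 147, 156, 161.
n = 10.
P25: rank ⌈25/100·10⌉ = 3 → 106.
P85: rank ⌈85/100·10⌉ = 9 → 156.
Difference: 156 − 106 = 50.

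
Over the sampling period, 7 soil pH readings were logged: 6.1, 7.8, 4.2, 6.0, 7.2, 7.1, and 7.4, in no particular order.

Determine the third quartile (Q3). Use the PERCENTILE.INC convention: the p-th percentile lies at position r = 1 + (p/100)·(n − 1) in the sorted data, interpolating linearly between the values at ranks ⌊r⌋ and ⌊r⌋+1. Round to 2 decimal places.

Sorted: 4.2, 6.0, 6.1, 7.1, 7.2, 7.4, 7.8.
n = 7.
r = 1 + (75/100)·(7 − 1) = 1 + 4.5 = 5.5.
Rank 5 is 7.2 and rank 6 is 7.4.
Interpolate: 7.2 + 0.5·(7.4 − 7.2) = 7.2 + 0.5·0.2 = 7.3.

7.30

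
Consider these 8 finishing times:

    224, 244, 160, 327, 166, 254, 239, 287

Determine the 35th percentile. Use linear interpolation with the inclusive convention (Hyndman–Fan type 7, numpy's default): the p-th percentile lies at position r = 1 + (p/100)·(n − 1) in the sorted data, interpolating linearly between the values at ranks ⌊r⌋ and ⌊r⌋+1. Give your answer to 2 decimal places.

Sorted: 160, 166, 224, 239, 244, 254, 287, 327.
n = 8.
r = 1 + (35/100)·(8 − 1) = 1 + 2.45 = 3.45.
Rank 3 is 224 and rank 4 is 239.
Interpolate: 224 + 0.45·(239 − 224) = 224 + 0.45·15 = 230.75.

230.75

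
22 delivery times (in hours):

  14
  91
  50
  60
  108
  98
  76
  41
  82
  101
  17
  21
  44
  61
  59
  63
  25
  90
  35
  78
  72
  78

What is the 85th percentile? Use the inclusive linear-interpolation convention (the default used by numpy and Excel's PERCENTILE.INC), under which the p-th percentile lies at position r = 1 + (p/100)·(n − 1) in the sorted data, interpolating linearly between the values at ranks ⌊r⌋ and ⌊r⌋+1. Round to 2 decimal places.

90.85

Sorted: 14, 17, 21, 25, 35, 41, 44, 50, 59, 60, 61, 63, 72, 76, 78, 78, 82, 90, 91, 98, 101, 108.
n = 22.
r = 1 + (85/100)·(22 − 1) = 1 + 17.85 = 18.85.
Rank 18 is 90 and rank 19 is 91.
Interpolate: 90 + 0.85·(91 − 90) = 90 + 0.85·1 = 90.85.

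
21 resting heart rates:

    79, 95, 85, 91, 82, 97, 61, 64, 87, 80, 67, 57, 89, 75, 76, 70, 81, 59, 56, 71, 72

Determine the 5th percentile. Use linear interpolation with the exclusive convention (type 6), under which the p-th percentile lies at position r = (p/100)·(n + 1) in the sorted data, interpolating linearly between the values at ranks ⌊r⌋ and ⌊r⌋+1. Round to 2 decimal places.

56.10

Sorted: 56, 57, 59, 61, 64, 67, 70, 71, 72, 75, 76, 79, 80, 81, 82, 85, 87, 89, 91, 95, 97.
n = 21.
r = (5/100)·(21 + 1) = 1.1.
Rank 1 is 56 and rank 2 is 57.
Interpolate: 56 + 0.1·(57 − 56) = 56 + 0.1·1 = 56.1.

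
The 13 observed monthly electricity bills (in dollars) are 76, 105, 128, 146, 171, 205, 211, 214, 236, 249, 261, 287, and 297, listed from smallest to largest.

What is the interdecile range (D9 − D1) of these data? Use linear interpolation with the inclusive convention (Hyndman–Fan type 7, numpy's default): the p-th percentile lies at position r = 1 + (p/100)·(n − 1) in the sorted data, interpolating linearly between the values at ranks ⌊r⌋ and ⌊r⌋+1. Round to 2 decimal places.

172.20

n = 13.
P10: r = 2.2; ranks 2–3 are 105, 128; interpolating gives 109.6.
P90: r = 11.8; ranks 11–12 are 261, 287; interpolating gives 281.8.
Difference: 281.8 − 109.6 = 172.2.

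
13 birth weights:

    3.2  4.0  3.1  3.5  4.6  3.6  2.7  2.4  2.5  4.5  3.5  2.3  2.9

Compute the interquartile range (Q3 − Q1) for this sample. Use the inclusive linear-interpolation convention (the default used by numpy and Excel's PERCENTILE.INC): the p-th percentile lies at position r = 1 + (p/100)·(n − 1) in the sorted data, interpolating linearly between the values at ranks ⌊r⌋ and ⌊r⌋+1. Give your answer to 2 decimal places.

0.90

Sorted: 2.3, 2.4, 2.5, 2.7, 2.9, 3.1, 3.2, 3.5, 3.5, 3.6, 4.0, 4.5, 4.6.
n = 13.
P25: r = 4 (integer) → 2.7.
P75: r = 10 (integer) → 3.6.
Difference: 3.6 − 2.7 = 0.9.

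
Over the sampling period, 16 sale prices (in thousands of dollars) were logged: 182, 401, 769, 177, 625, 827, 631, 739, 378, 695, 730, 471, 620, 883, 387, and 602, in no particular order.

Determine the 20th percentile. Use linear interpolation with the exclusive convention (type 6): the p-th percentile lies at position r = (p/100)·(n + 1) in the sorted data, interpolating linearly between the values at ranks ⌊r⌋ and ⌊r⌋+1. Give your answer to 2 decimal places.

Sorted: 177, 182, 378, 387, 401, 471, 602, 620, 625, 631, 695, 730, 739, 769, 827, 883.
n = 16.
r = (20/100)·(16 + 1) = 3.4.
Rank 3 is 378 and rank 4 is 387.
Interpolate: 378 + 0.4·(387 − 378) = 378 + 0.4·9 = 381.6.

381.60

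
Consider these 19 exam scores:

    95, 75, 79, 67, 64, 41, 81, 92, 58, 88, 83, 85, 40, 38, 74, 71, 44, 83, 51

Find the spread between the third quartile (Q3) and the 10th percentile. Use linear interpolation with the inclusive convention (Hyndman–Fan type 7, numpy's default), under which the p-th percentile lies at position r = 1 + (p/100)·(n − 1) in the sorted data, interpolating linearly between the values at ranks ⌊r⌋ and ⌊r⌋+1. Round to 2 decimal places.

Sorted: 38, 40, 41, 44, 51, 58, 64, 67, 71, 74, 75, 79, 81, 83, 83, 85, 88, 92, 95.
n = 19.
P10: r = 2.8; ranks 2–3 are 40, 41; interpolating gives 40.8.
P75: r = 14.5; ranks 14–15 are 83, 83; interpolating gives 83.
Difference: 83 − 40.8 = 42.2.

42.20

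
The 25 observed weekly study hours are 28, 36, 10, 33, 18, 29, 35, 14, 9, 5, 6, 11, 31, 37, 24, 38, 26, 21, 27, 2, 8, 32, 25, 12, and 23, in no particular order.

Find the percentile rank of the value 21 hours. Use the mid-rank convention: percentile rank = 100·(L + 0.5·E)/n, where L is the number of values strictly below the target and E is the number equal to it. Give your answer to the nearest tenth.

Sorted: 2, 5, 6, 8, 9, 10, 11, 12, 14, 18, 21, 23, 24, 25, 26, 27, 28, 29, 31, 32, 33, 35, 36, 37, 38.
Count below 21: L = 10; count equal: E = 1; n = 25.
Percentile rank = 100·(10 + 0.5·1)/25 = 100·10.5/25 = 42.

42.0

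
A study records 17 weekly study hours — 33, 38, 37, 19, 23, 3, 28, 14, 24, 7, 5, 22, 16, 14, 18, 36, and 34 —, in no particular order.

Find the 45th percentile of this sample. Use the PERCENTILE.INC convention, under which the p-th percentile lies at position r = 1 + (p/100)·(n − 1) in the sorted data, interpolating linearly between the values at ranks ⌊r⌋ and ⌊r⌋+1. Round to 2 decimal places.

19.60

Sorted: 3, 5, 7, 14, 14, 16, 18, 19, 22, 23, 24, 28, 33, 34, 36, 37, 38.
n = 17.
r = 1 + (45/100)·(17 − 1) = 1 + 7.2 = 8.2.
Rank 8 is 19 and rank 9 is 22.
Interpolate: 19 + 0.2·(22 − 19) = 19 + 0.2·3 = 19.6.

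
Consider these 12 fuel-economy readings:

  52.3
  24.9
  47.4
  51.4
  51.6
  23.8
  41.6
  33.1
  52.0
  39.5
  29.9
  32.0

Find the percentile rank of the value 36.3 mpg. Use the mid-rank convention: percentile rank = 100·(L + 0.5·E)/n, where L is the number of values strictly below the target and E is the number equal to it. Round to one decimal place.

Sorted: 23.8, 24.9, 29.9, 32.0, 33.1, 39.5, 41.6, 47.4, 51.4, 51.6, 52.0, 52.3.
Count below 36.3: L = 5; count equal: E = 0; n = 12.
Percentile rank = 100·(5 + 0.5·0)/12 = 100·5/12 = 41.67.

41.7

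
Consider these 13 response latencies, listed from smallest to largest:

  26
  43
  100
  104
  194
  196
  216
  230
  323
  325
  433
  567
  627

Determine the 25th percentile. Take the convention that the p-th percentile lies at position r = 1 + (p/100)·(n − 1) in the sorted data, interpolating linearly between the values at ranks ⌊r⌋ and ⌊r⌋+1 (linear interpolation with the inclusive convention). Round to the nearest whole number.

n = 13.
r = 1 + (25/100)·(13 − 1) = 1 + 3 = 4.
r is an integer, so P25 is the value at rank 4: 104.

104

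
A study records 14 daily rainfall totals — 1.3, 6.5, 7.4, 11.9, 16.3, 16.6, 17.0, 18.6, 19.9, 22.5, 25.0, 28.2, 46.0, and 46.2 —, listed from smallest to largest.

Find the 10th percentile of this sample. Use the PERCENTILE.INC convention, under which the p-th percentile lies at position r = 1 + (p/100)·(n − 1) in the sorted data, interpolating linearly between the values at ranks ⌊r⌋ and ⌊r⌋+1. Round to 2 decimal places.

6.77

n = 14.
r = 1 + (10/100)·(14 − 1) = 1 + 1.3 = 2.3.
Rank 2 is 6.5 and rank 3 is 7.4.
Interpolate: 6.5 + 0.3·(7.4 − 6.5) = 6.5 + 0.3·0.9 = 6.77.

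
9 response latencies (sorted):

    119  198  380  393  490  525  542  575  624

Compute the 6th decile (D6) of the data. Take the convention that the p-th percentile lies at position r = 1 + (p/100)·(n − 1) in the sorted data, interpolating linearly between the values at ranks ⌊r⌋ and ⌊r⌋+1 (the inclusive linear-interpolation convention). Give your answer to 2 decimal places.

n = 9.
r = 1 + (60/100)·(9 − 1) = 1 + 4.8 = 5.8.
Rank 5 is 490 and rank 6 is 525.
Interpolate: 490 + 0.8·(525 − 490) = 490 + 0.8·35 = 518.

518.00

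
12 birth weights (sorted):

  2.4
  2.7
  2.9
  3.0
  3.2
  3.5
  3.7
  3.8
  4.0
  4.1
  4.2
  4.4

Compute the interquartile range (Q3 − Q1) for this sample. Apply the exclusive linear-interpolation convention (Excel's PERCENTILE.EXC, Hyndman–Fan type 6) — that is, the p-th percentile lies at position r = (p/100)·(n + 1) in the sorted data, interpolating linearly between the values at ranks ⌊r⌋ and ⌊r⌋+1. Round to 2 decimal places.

1.15

n = 12.
P25: r = 3.25; ranks 3–4 are 2.9, 3.0; interpolating gives 2.925.
P75: r = 9.75; ranks 9–10 are 4.0, 4.1; interpolating gives 4.075.
Difference: 4.075 − 2.925 = 1.15.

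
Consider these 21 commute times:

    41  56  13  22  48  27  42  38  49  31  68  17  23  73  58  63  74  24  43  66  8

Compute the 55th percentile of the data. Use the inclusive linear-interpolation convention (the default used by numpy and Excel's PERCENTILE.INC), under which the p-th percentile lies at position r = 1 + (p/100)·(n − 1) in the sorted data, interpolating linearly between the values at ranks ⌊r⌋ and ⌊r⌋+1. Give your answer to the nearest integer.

43

Sorted: 8, 13, 17, 22, 23, 24, 27, 31, 38, 41, 42, 43, 48, 49, 56, 58, 63, 66, 68, 73, 74.
n = 21.
r = 1 + (55/100)·(21 − 1) = 1 + 11 = 12.
r is an integer, so P55 is the value at rank 12: 43.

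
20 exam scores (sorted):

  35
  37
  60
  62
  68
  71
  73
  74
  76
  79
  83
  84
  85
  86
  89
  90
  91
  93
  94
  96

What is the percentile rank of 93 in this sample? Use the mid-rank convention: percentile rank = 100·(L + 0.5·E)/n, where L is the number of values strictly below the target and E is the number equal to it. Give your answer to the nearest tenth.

87.5

Count below 93: L = 17; count equal: E = 1; n = 20.
Percentile rank = 100·(17 + 0.5·1)/20 = 100·17.5/20 = 87.5.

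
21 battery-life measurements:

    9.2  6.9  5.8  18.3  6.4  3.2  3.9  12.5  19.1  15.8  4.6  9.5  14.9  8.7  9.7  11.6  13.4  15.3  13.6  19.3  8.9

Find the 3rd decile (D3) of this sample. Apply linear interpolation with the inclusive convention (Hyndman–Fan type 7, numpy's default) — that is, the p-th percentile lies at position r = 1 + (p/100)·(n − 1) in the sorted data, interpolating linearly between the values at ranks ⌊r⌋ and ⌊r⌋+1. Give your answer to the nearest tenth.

Sorted: 3.2, 3.9, 4.6, 5.8, 6.4, 6.9, 8.7, 8.9, 9.2, 9.5, 9.7, 11.6, 12.5, 13.4, 13.6, 14.9, 15.3, 15.8, 18.3, 19.1, 19.3.
n = 21.
r = 1 + (30/100)·(21 − 1) = 1 + 6 = 7.
r is an integer, so P30 is the value at rank 7: 8.7.

8.7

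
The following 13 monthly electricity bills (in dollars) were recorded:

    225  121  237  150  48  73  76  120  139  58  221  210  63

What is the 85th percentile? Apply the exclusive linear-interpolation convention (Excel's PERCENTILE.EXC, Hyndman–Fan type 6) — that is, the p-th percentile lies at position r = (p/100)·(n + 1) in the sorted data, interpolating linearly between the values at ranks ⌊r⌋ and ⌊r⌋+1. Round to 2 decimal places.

224.60

Sorted: 48, 58, 63, 73, 76, 120, 121, 139, 150, 210, 221, 225, 237.
n = 13.
r = (85/100)·(13 + 1) = 11.9.
Rank 11 is 221 and rank 12 is 225.
Interpolate: 221 + 0.9·(225 − 221) = 221 + 0.9·4 = 224.6.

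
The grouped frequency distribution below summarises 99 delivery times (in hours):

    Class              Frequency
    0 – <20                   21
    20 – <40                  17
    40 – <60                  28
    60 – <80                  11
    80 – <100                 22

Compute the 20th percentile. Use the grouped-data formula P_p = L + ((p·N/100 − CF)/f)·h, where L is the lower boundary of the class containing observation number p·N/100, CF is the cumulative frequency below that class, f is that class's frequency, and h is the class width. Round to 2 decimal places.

N = 99; target position k = 20/100 · 99 = 19.8.
Cumulative frequencies: 21, 38, 66, 77, 99.
Observation 19.8 falls in the class 0 – <20.
L = 0, CF = 0, f = 21, h = 20.
P20 = 0 + ((19.8 − 0)/21)·20 = 0 + 18.8571 = 18.8571.

18.86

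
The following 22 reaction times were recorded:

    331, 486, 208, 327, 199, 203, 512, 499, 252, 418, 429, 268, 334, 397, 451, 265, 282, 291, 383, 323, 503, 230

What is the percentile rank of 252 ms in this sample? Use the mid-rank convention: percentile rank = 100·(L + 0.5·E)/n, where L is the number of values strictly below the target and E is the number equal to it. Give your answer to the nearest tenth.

Sorted: 199, 203, 208, 230, 252, 265, 268, 282, 291, 323, 327, 331, 334, 383, 397, 418, 429, 451, 486, 499, 503, 512.
Count below 252: L = 4; count equal: E = 1; n = 22.
Percentile rank = 100·(4 + 0.5·1)/22 = 100·4.5/22 = 20.45.

20.5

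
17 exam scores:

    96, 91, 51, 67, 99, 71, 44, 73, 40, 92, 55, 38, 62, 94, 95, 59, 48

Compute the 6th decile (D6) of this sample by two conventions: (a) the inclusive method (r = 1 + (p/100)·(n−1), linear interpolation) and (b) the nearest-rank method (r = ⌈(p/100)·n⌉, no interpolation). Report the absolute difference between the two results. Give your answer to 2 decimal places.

0.80

Sorted: 38, 40, 44, 48, 51, 55, 59, 62, 67, 71, 73, 91, 92, 94, 95, 96, 99.
n = 17.
(a) r = 10.6; between ranks 10 (71) and 11 (73): 72.2.
(b) the nearest-rank method: rank 11 → 73.
|72.2 − 73| = 0.8.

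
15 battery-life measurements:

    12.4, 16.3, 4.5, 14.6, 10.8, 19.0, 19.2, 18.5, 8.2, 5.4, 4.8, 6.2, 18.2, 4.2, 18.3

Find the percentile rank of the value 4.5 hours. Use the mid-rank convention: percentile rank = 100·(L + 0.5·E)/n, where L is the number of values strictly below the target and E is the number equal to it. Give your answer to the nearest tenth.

10.0

Sorted: 4.2, 4.5, 4.8, 5.4, 6.2, 8.2, 10.8, 12.4, 14.6, 16.3, 18.2, 18.3, 18.5, 19.0, 19.2.
Count below 4.5: L = 1; count equal: E = 1; n = 15.
Percentile rank = 100·(1 + 0.5·1)/15 = 100·1.5/15 = 10.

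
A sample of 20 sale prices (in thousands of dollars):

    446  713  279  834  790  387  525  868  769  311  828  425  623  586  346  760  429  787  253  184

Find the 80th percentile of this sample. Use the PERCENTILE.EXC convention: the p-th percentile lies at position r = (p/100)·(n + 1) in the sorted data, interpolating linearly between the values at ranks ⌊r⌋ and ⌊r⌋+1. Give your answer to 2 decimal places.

Sorted: 184, 253, 279, 311, 346, 387, 425, 429, 446, 525, 586, 623, 713, 760, 769, 787, 790, 828, 834, 868.
n = 20.
r = (80/100)·(20 + 1) = 16.8.
Rank 16 is 787 and rank 17 is 790.
Interpolate: 787 + 0.8·(790 − 787) = 787 + 0.8·3 = 789.4.

789.40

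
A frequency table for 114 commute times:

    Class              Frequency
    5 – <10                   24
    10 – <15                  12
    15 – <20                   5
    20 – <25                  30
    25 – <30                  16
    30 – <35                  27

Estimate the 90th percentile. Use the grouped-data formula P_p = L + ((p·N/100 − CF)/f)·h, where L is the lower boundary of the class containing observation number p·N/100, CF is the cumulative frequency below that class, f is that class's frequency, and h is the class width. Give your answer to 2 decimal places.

N = 114; target position k = 90/100 · 114 = 102.6.
Cumulative frequencies: 24, 36, 41, 71, 87, 114.
Observation 102.6 falls in the class 30 – <35.
L = 30, CF = 87, f = 27, h = 5.
P90 = 30 + ((102.6 − 87)/27)·5 = 30 + 2.88889 = 32.8889.

32.89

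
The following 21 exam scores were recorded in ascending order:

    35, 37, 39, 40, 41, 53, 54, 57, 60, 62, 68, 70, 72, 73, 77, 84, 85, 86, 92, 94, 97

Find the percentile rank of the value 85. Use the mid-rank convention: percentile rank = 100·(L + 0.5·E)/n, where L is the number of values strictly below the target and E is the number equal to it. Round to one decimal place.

78.6

Count below 85: L = 16; count equal: E = 1; n = 21.
Percentile rank = 100·(16 + 0.5·1)/21 = 100·16.5/21 = 78.57.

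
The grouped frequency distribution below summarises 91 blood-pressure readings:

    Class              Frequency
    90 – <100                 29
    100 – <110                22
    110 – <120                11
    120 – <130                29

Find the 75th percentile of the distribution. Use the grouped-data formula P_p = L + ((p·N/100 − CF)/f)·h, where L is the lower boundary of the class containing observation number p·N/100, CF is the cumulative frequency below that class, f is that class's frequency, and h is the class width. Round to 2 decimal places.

N = 91; target position k = 75/100 · 91 = 68.25.
Cumulative frequencies: 29, 51, 62, 91.
Observation 68.25 falls in the class 120 – <130.
L = 120, CF = 62, f = 29, h = 10.
P75 = 120 + ((68.25 − 62)/29)·10 = 120 + 2.15517 = 122.155.

122.16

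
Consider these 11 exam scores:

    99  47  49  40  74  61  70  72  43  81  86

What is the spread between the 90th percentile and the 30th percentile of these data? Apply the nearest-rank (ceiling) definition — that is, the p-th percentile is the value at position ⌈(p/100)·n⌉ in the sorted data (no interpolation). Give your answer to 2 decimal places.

37.00

Sorted: 40, 43, 47, 49, 61, 70, 72, 74, 81, 86, 99.
n = 11.
P30: rank ⌈30/100·11⌉ = 4 → 49.
P90: rank ⌈90/100·11⌉ = 10 → 86.
Difference: 86 − 49 = 37.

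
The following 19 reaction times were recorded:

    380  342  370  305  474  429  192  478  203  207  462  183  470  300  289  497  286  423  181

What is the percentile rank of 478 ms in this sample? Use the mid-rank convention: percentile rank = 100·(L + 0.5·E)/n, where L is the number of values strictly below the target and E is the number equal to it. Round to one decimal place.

Sorted: 181, 183, 192, 203, 207, 286, 289, 300, 305, 342, 370, 380, 423, 429, 462, 470, 474, 478, 497.
Count below 478: L = 17; count equal: E = 1; n = 19.
Percentile rank = 100·(17 + 0.5·1)/19 = 100·17.5/19 = 92.11.

92.1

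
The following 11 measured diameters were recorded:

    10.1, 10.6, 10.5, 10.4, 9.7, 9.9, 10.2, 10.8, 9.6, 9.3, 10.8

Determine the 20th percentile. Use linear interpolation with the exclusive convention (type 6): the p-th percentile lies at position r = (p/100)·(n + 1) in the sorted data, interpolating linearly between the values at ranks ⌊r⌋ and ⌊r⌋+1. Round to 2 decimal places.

9.64

Sorted: 9.3, 9.6, 9.7, 9.9, 10.1, 10.2, 10.4, 10.5, 10.6, 10.8, 10.8.
n = 11.
r = (20/100)·(11 + 1) = 2.4.
Rank 2 is 9.6 and rank 3 is 9.7.
Interpolate: 9.6 + 0.4·(9.7 − 9.6) = 9.6 + 0.4·0.1 = 9.64.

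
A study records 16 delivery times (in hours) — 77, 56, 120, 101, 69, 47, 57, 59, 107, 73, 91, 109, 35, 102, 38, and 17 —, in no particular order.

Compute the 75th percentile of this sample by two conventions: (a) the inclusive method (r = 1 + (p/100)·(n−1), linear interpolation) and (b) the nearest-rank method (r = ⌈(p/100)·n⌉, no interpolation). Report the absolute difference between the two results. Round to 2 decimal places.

Sorted: 17, 35, 38, 47, 56, 57, 59, 69, 73, 77, 91, 101, 102, 107, 109, 120.
n = 16.
(a) r = 12.25; between ranks 12 (101) and 13 (102): 101.25.
(b) the nearest-rank method: rank 12 → 101.
|101.25 − 101| = 0.25.

0.25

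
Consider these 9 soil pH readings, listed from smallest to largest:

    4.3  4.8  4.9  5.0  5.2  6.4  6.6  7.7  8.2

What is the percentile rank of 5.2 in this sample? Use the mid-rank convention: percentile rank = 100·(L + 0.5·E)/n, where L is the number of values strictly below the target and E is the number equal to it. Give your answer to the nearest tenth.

Count below 5.2: L = 4; count equal: E = 1; n = 9.
Percentile rank = 100·(4 + 0.5·1)/9 = 100·4.5/9 = 50.

50.0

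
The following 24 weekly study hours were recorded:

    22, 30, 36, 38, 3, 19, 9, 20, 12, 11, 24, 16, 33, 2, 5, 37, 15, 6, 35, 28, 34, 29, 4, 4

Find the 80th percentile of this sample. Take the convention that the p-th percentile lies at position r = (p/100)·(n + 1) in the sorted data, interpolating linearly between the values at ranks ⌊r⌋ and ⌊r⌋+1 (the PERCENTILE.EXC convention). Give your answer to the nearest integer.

Sorted: 2, 3, 4, 4, 5, 6, 9, 11, 12, 15, 16, 19, 20, 22, 24, 28, 29, 30, 33, 34, 35, 36, 37, 38.
n = 24.
r = (80/100)·(24 + 1) = 20.
r is an integer, so P80 is the value at rank 20: 34.

34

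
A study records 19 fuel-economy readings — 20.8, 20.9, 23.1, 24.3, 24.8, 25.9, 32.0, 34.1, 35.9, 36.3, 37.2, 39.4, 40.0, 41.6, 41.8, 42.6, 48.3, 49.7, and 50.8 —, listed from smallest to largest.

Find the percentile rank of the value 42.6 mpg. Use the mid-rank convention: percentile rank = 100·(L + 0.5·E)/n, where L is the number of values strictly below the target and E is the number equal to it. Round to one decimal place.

Count below 42.6: L = 15; count equal: E = 1; n = 19.
Percentile rank = 100·(15 + 0.5·1)/19 = 100·15.5/19 = 81.58.

81.6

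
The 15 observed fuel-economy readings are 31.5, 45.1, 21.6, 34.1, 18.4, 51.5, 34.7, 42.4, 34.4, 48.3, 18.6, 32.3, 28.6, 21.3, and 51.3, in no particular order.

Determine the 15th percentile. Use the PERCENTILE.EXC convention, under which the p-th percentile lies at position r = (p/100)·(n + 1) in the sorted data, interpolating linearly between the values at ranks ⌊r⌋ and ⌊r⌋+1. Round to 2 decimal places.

Sorted: 18.4, 18.6, 21.3, 21.6, 28.6, 31.5, 32.3, 34.1, 34.4, 34.7, 42.4, 45.1, 48.3, 51.3, 51.5.
n = 15.
r = (15/100)·(15 + 1) = 2.4.
Rank 2 is 18.6 and rank 3 is 21.3.
Interpolate: 18.6 + 0.4·(21.3 − 18.6) = 18.6 + 0.4·2.7 = 19.68.

19.68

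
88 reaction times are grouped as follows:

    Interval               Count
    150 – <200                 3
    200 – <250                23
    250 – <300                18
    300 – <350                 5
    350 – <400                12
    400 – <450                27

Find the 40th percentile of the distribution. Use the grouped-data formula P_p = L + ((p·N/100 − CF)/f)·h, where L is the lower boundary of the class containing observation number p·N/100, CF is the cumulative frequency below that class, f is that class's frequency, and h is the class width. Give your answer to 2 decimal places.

N = 88; target position k = 40/100 · 88 = 35.2.
Cumulative frequencies: 3, 26, 44, 49, 61, 88.
Observation 35.2 falls in the class 250 – <300.
L = 250, CF = 26, f = 18, h = 50.
P40 = 250 + ((35.2 − 26)/18)·50 = 250 + 25.5556 = 275.556.

275.56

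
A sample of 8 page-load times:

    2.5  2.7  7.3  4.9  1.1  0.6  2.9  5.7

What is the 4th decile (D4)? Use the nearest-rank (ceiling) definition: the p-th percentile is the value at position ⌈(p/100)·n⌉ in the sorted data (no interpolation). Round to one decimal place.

2.7

Sorted: 0.6, 1.1, 2.5, 2.7, 2.9, 4.9, 5.7, 7.3.
n = 8.
Position = ⌈40/100 · 8⌉ = ⌈3.2⌉ = 4.
The value at rank 4 is 2.7.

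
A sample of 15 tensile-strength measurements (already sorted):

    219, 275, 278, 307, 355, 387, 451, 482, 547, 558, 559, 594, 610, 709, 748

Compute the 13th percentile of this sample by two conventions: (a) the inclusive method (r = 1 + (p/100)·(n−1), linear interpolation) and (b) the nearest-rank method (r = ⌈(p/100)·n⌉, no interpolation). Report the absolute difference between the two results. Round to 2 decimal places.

2.46

n = 15.
(a) r = 2.82; between ranks 2 (275) and 3 (278): 277.46.
(b) the nearest-rank method: rank 2 → 275.
|277.46 − 275| = 2.46.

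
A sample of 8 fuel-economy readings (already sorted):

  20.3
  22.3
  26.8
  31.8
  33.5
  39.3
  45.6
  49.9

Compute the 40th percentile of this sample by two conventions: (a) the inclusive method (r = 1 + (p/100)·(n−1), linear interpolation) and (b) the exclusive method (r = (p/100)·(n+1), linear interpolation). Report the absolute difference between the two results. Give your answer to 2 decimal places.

1.00

n = 8.
(a) r = 3.8; between ranks 3 (26.8) and 4 (31.8): 30.8.
(b) r = 3.6; between ranks 3 (26.8) and 4 (31.8): 29.8.
|30.8 − 29.8| = 1.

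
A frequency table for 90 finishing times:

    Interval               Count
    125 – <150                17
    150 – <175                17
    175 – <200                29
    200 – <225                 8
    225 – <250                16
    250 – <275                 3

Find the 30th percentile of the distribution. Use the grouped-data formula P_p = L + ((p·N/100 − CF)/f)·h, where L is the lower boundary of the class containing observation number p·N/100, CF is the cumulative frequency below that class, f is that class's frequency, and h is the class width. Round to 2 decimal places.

N = 90; target position k = 30/100 · 90 = 27.
Cumulative frequencies: 17, 34, 63, 71, 87, 90.
Observation 27 falls in the class 150 – <175.
L = 150, CF = 17, f = 17, h = 25.
P30 = 150 + ((27 − 17)/17)·25 = 150 + 14.7059 = 164.706.

164.71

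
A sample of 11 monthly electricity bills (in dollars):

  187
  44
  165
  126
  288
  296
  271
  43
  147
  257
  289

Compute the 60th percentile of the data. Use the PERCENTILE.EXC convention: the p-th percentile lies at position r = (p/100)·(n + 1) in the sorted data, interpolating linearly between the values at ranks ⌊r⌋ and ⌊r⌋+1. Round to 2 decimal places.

Sorted: 43, 44, 126, 147, 165, 187, 257, 271, 288, 289, 296.
n = 11.
r = (60/100)·(11 + 1) = 7.2.
Rank 7 is 257 and rank 8 is 271.
Interpolate: 257 + 0.2·(271 − 257) = 257 + 0.2·14 = 259.8.

259.80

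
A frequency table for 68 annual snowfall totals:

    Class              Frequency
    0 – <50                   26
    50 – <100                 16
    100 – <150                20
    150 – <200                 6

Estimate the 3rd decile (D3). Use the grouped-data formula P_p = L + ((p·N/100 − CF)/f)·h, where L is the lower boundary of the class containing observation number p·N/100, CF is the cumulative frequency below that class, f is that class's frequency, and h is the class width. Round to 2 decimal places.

N = 68; target position k = 30/100 · 68 = 20.4.
Cumulative frequencies: 26, 42, 62, 68.
Observation 20.4 falls in the class 0 – <50.
L = 0, CF = 0, f = 26, h = 50.
P30 = 0 + ((20.4 − 0)/26)·50 = 0 + 39.2308 = 39.2308.

39.23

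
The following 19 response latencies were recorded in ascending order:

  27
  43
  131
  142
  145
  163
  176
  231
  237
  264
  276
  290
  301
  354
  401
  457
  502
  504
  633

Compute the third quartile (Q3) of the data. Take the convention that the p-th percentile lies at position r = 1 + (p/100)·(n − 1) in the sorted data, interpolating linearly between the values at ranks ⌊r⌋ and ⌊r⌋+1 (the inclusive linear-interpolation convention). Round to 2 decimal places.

n = 19.
r = 1 + (75/100)·(19 − 1) = 1 + 13.5 = 14.5.
Rank 14 is 354 and rank 15 is 401.
Interpolate: 354 + 0.5·(401 − 354) = 354 + 0.5·47 = 377.5.

377.50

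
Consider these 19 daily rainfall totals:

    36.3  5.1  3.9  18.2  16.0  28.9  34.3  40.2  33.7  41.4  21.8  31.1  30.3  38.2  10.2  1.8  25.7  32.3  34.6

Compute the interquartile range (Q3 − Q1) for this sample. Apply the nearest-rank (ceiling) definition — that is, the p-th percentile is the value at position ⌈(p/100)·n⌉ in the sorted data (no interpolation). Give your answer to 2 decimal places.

18.60

Sorted: 1.8, 3.9, 5.1, 10.2, 16.0, 18.2, 21.8, 25.7, 28.9, 30.3, 31.1, 32.3, 33.7, 34.3, 34.6, 36.3, 38.2, 40.2, 41.4.
n = 19.
P25: rank ⌈25/100·19⌉ = 5 → 16.
P75: rank ⌈75/100·19⌉ = 15 → 34.6.
Difference: 34.6 − 16 = 18.6.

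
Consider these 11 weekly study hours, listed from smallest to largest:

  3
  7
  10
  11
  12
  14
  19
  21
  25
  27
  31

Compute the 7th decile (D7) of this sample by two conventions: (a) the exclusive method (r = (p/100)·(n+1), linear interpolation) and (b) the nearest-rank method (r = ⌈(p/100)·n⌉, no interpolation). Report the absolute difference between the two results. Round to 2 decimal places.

n = 11.
(a) r = 8.4; between ranks 8 (21) and 9 (25): 22.6.
(b) the nearest-rank method: rank 8 → 21.
|22.6 − 21| = 1.6.

1.60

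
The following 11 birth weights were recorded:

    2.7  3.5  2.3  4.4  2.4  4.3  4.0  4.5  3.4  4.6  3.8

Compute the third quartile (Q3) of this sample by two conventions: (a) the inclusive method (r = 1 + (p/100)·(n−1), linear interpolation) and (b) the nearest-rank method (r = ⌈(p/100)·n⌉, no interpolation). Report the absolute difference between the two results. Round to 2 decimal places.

0.05

Sorted: 2.3, 2.4, 2.7, 3.4, 3.5, 3.8, 4.0, 4.3, 4.4, 4.5, 4.6.
n = 11.
(a) r = 8.5; between ranks 8 (4.3) and 9 (4.4): 4.35.
(b) the nearest-rank method: rank 9 → 4.4.
|4.35 − 4.4| = 0.05.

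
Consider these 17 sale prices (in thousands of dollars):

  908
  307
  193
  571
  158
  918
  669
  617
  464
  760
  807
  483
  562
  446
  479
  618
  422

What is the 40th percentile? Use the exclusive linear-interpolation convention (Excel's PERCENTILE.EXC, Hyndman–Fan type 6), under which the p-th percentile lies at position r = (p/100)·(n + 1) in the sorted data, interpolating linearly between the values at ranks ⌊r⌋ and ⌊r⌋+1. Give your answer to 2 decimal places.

Sorted: 158, 193, 307, 422, 446, 464, 479, 483, 562, 571, 617, 618, 669, 760, 807, 908, 918.
n = 17.
r = (40/100)·(17 + 1) = 7.2.
Rank 7 is 479 and rank 8 is 483.
Interpolate: 479 + 0.2·(483 − 479) = 479 + 0.2·4 = 479.8.

479.80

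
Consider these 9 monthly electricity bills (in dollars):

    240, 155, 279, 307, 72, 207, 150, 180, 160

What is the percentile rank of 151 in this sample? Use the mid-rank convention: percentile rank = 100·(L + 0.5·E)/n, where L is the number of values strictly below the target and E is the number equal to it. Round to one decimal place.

Sorted: 72, 150, 155, 160, 180, 207, 240, 279, 307.
Count below 151: L = 2; count equal: E = 0; n = 9.
Percentile rank = 100·(2 + 0.5·0)/9 = 100·2/9 = 22.22.

22.2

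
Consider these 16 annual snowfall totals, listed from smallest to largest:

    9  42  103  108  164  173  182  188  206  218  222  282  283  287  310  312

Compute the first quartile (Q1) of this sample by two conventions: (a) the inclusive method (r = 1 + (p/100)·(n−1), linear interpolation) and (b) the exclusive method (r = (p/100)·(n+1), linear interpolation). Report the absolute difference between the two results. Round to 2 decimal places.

28.00

n = 16.
(a) r = 4.75; between ranks 4 (108) and 5 (164): 150.
(b) r = 4.25; between ranks 4 (108) and 5 (164): 122.
|150 − 122| = 28.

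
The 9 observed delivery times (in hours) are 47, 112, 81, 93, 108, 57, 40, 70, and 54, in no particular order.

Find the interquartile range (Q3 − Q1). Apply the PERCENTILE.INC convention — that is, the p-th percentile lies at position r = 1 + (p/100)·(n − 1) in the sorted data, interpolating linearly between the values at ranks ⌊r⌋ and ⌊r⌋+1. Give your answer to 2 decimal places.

Sorted: 40, 47, 54, 57, 70, 81, 93, 108, 112.
n = 9.
P25: r = 3 (integer) → 54.
P75: r = 7 (integer) → 93.
Difference: 93 − 54 = 39.

39.00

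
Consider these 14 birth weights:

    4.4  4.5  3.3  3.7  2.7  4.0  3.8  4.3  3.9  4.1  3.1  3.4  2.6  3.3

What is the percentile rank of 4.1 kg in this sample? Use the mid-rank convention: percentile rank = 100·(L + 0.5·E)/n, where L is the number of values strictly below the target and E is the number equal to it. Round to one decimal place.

75.0

Sorted: 2.6, 2.7, 3.1, 3.3, 3.3, 3.4, 3.7, 3.8, 3.9, 4.0, 4.1, 4.3, 4.4, 4.5.
Count below 4.1: L = 10; count equal: E = 1; n = 14.
Percentile rank = 100·(10 + 0.5·1)/14 = 100·10.5/14 = 75.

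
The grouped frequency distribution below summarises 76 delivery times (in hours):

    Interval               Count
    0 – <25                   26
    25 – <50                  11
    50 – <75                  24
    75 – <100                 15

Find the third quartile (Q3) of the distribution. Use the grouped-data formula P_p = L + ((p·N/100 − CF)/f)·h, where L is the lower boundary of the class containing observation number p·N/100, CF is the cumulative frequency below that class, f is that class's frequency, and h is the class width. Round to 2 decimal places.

70.83

N = 76; target position k = 75/100 · 76 = 57.
Cumulative frequencies: 26, 37, 61, 76.
Observation 57 falls in the class 50 – <75.
L = 50, CF = 37, f = 24, h = 25.
P75 = 50 + ((57 − 37)/24)·25 = 50 + 20.8333 = 70.8333.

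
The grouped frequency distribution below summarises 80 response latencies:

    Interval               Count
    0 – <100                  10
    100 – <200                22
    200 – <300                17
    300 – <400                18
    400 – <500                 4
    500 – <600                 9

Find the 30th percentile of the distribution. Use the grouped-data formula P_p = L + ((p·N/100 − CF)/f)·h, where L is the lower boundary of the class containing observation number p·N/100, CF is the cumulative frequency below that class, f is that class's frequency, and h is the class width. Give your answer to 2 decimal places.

163.64

N = 80; target position k = 30/100 · 80 = 24.
Cumulative frequencies: 10, 32, 49, 67, 71, 80.
Observation 24 falls in the class 100 – <200.
L = 100, CF = 10, f = 22, h = 100.
P30 = 100 + ((24 − 10)/22)·100 = 100 + 63.6364 = 163.636.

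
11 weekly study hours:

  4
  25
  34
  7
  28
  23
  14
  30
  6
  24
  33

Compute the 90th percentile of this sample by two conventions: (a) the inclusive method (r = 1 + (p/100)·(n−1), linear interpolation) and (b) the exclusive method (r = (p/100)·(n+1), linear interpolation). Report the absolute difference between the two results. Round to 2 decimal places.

0.80

Sorted: 4, 6, 7, 14, 23, 24, 25, 28, 30, 33, 34.
n = 11.
(a) r = 10 → value at rank 10 = 33.
(b) r = 10.8; between ranks 10 (33) and 11 (34): 33.8.
|33 − 33.8| = 0.8.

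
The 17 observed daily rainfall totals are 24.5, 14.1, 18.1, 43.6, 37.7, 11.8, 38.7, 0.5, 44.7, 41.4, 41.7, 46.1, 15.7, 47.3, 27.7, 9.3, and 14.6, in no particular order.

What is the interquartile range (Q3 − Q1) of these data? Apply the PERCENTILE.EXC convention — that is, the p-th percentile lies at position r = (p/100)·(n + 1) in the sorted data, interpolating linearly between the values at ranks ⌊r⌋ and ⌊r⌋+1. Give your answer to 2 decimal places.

28.30

Sorted: 0.5, 9.3, 11.8, 14.1, 14.6, 15.7, 18.1, 24.5, 27.7, 37.7, 38.7, 41.4, 41.7, 43.6, 44.7, 46.1, 47.3.
n = 17.
P25: r = 4.5; ranks 4–5 are 14.1, 14.6; interpolating gives 14.35.
P75: r = 13.5; ranks 13–14 are 41.7, 43.6; interpolating gives 42.65.
Difference: 42.65 − 14.35 = 28.3.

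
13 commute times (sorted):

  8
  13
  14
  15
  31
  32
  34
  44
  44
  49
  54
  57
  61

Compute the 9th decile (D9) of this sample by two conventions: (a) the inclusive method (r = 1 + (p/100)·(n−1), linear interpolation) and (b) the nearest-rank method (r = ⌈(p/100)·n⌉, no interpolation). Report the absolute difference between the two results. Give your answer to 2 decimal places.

n = 13.
(a) r = 11.8; between ranks 11 (54) and 12 (57): 56.4.
(b) the nearest-rank method: rank 12 → 57.
|56.4 − 57| = 0.6.

0.60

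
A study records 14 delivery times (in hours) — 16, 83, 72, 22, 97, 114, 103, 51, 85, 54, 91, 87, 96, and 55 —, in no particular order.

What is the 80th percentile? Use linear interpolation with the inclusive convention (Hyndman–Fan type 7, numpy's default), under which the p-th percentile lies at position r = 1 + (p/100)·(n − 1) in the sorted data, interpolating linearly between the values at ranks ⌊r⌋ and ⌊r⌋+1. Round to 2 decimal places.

96.40

Sorted: 16, 22, 51, 54, 55, 72, 83, 85, 87, 91, 96, 97, 103, 114.
n = 14.
r = 1 + (80/100)·(14 − 1) = 1 + 10.4 = 11.4.
Rank 11 is 96 and rank 12 is 97.
Interpolate: 96 + 0.4·(97 − 96) = 96 + 0.4·1 = 96.4.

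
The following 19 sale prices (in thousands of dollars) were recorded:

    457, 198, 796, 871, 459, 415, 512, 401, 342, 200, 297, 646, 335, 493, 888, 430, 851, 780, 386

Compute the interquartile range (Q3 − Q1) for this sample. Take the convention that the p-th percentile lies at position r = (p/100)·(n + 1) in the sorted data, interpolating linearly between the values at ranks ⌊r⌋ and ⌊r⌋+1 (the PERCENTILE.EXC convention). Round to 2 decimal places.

438.00

Sorted: 198, 200, 297, 335, 342, 386, 401, 415, 430, 457, 459, 493, 512, 646, 780, 796, 851, 871, 888.
n = 19.
P25: r = 5 (integer) → 342.
P75: r = 15 (integer) → 780.
Difference: 780 − 342 = 438.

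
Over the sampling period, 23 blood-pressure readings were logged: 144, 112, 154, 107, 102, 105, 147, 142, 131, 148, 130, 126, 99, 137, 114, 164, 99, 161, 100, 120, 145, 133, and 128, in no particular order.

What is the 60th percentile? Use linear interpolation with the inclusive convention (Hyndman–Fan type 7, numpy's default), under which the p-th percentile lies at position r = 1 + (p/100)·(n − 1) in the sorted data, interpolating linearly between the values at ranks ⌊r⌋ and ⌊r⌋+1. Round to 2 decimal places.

Sorted: 99, 99, 100, 102, 105, 107, 112, 114, 120, 126, 128, 130, 131, 133, 137, 142, 144, 145, 147, 148, 154, 161, 164.
n = 23.
r = 1 + (60/100)·(23 − 1) = 1 + 13.2 = 14.2.
Rank 14 is 133 and rank 15 is 137.
Interpolate: 133 + 0.2·(137 − 133) = 133 + 0.2·4 = 133.8.

133.80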